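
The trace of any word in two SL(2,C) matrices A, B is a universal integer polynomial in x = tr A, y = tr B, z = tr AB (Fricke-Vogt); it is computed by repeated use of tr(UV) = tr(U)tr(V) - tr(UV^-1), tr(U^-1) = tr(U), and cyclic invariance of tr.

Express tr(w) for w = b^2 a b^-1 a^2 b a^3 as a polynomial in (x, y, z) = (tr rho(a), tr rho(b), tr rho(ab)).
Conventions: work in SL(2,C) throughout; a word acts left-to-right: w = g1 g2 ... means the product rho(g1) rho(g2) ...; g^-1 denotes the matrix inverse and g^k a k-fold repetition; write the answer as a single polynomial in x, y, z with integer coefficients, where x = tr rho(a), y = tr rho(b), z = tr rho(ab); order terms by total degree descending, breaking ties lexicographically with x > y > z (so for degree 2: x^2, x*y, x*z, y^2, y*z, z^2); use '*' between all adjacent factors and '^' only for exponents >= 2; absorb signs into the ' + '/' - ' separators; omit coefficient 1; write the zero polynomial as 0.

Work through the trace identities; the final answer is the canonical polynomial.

x^4*y^2*z^2 - x^5*y*z - 2*x^3*y^3*z - x^3*y*z^3 + x^4*y^2 + x^4*z^2 + x^2*y^4 + 3*x^3*y*z + x*y^3*z + x*y*z^3 - 3*x^2*y^2 - 2*x^2*z^2 - x*y*z - x^2 - y^2 + 2

next, tr(a b a b) = tr(a b) * tr(a b) - tr(1)   [split at a repeated a] = z^2 - 2
next, tr(a b a) = tr(a) * tr(b a) - tr(b)   [square of a] = x*z - y
tr(b a b^2 a) = tr(b) * tr(a b a b) - tr(a b a)   [square of b] = y*z^2 - x*z - y
tr(a b^2) = tr(b) * tr(a b) - tr(a)   [square of b] = y*z - x
and tr(b a b^2) = tr(b) * tr(a b^2) - tr(a b)   [square of b] = y^2*z - x*y - z
next, tr(b^2 a^2 b a) = tr(a) * tr(b a b^2 a) - tr(b a b^2)   [square of a] = x*y*z^2 - x^2*z - y^2*z + z
tr(b^2) = tr(b) * tr(b) - tr(1)   [square of b] = y^2 - 2
tr(a^2 b^2) = tr(a) * tr(b^2 a) - tr(b^2)   [square of a] = x*y*z - x^2 - y^2 + 2
tr(b^2 a^2 b) = tr(b) * tr(a^2 b^2) - tr(a^2 b)   [square of b] = x*y^2*z - x^2*y - y^3 - x*z + 3*y
tr(a b^2 a^2 b a) = tr(a) * tr(b^2 a^2 b a) - tr(b^2 a^2 b)   [square of a] = x^2*y*z^2 - x^3*z - 2*x*y^2*z + x^2*y + y^3 + 2*x*z - 3*y
tr(a b a^3 b^2 a) = tr(a) * tr(a b^2 a^2 b a) - tr(a b^2 a^2 b)   [square of a] = x^3*y*z^2 - x^4*z - 2*x^2*y^2*z + x^3*y + x*y^3 - x*y*z^2 + 3*x^2*z + y^2*z - 3*x*y - z
and tr(a b a^2 b) = tr(a) * tr(b a b a) - tr(b a b)   [square of a] = x*z^2 - y*z - x
and tr(a b a^2) = tr(a) * tr(a b a) - tr(a b)   [square of a] = x^2*z - x*y - z
next, tr(a b^2 a b a) = tr(b) * tr(a b a^2 b) - tr(a b a^2)   [square of b] = x*y*z^2 - x^2*z - y^2*z + z
next, tr(a b a^3 b^2) = tr(a) * tr(a b^2 a b a) - tr(a b^2 a b)   [square of a] = x^2*y*z^2 - x^3*z - x*y^2*z - y*z^2 + 2*x*z + y
tr(a^2 b a^3 b^2 a) = tr(a) * tr(a b a^3 b^2 a) - tr(a b a^3 b^2)   [square of a] = x^4*y*z^2 - x^5*z - 2*x^3*y^2*z + x^4*y + x^2*y^3 - 2*x^2*y*z^2 + 4*x^3*z + 2*x*y^2*z - 3*x^2*y + y*z^2 - 3*x*z - y
tr(b a b a b a) = tr(b a b a) * tr(b a) - tr(a b)   [split at a repeated b] = z^3 - 3*z
and tr(b a b a^2 b a) = tr(a) * tr(b a b a b a) - tr(b a b a b)   [square of a] = x*z^3 - y*z^2 - 2*x*z + y
next, tr(b a b a^2 b a^2) = tr(a) * tr(b a b a^2 b a) - tr(b a b a^2 b)   [square of a] = x^2*z^3 - 2*x*y*z^2 - x^2*z + y^2*z + x*y - z
and tr(a b a^2 b a^3 b) = tr(a) * tr(b a b a^2 b a^2) - tr(b a b a^2 b a)   [square of a] = x^3*z^3 - 2*x^2*y*z^2 - x^3*z + x*y^2*z - x*z^3 + x^2*y + y*z^2 + x*z - y
tr(b a^2 b a^2) = tr(a) * tr(b a^2 b a) - tr(b a^2 b)   [square of a] = x^2*z^2 - 2*x*y*z + y^2 - 2
tr(a b a^2 b a^2) = tr(a) * tr(b a^2 b a^2) - tr(b a^2 b a)   [square of a] = x^3*z^2 - 2*x^2*y*z + x*y^2 - x*z^2 + y*z - x
and tr(a b a^2 b a^3) = tr(a) * tr(a b a^2 b a^2) - tr(a b a^2 b a)   [square of a] = x^4*z^2 - 2*x^3*y*z + x^2*y^2 - 2*x^2*z^2 + 3*x*y*z - x^2 - y^2 + 2
tr(a^2 b a^3 b^2 a b) = tr(b) * tr(a b a^2 b a^3 b) - tr(a b a^2 b a^3)   [square of b] = x^3*y*z^3 - x^4*z^2 - 2*x^2*y^2*z^2 + x^3*y*z + x*y^3*z - x*y*z^3 + 2*x^2*z^2 + y^2*z^2 - 2*x*y*z + x^2 - 2
tr(b^2 a b^-1 a^2 b a^3) = tr(a^2 b a^3 b^2 a) * tr(b) - tr(a^2 b a^3 b^2 a b)   [inverse elimination on b] = x^4*y^2*z^2 - x^5*y*z - 2*x^3*y^3*z - x^3*y*z^3 + x^4*y^2 + x^4*z^2 + x^2*y^4 + 3*x^3*y*z + x*y^3*z + x*y*z^3 - 3*x^2*y^2 - 2*x^2*z^2 - x*y*z - x^2 - y^2 + 2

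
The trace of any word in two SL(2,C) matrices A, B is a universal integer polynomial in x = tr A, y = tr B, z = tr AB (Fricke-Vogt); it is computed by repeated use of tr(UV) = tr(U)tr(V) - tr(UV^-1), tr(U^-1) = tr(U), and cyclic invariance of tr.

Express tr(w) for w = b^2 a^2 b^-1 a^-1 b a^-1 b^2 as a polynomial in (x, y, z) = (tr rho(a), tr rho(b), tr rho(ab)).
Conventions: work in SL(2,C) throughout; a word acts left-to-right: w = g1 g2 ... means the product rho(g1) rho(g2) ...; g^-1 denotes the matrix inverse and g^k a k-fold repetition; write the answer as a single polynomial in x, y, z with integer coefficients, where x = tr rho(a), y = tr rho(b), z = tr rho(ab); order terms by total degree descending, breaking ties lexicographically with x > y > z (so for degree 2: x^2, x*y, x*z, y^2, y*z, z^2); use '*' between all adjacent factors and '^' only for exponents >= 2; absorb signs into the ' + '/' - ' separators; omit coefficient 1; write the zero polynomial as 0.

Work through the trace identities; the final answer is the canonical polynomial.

-x^3*y^5*z + x^4*y^4 + x^2*y^6 + 2*x^2*y^4*z^2 + x^3*y^3*z - x*y^5*z - x*y^3*z^3 - 2*x^4*y^2 - 6*x^2*y^4 - 4*x^2*y^2*z^2 + 2*x^3*y*z + 7*x*y^3*z + 2*x*y*z^3 + 7*x^2*y^2 - y^2*z^2 - 9*x*y*z + x^2 + y^2 + z^2 - 2

trace(b a b) = trace(b) trace(a b) - trace(a) = y*z - x
next, trace(b^2 a b) = trace(b) trace(b a b) - trace(b a) = y^2*z - x*y - z
and trace(b^2 a b^2) = trace(b) trace(b^2 a b) - trace(b^2 a) = y^3*z - x*y^2 - 2*y*z + x
next, trace(b^5 a) = trace(b) trace(b^2 a b^2) - trace(b^2 a b) = y^4*z - x*y^3 - 3*y^2*z + 2*x*y + z
and trace(b^2) = trace(b) trace(b) - trace(1) = y^2 - 2
trace(b^3) = trace(b) trace(b^2) - trace(b) = y^3 - 3*y
and trace(b^2 a^2 b) = trace(a) trace(b^3 a) - trace(b^3) = x*y^2*z - x^2*y - y^3 - x*z + 3*y
and trace(b^2 a^2) = trace(a) trace(b^2 a) - trace(b^2) = x*y*z - x^2 - y^2 + 2
next, trace(b^2 a^2 b^2) = trace(b) trace(b^2 a^2 b) - trace(b^2 a^2) = x*y^3*z - x^2*y^2 - y^4 - 2*x*y*z + x^2 + 4*y^2 - 2
trace(b a^2 b^4) = trace(b) trace(b^2 a^2 b^2) - trace(b^2 a^2 b) = x*y^4*z - x^2*y^3 - y^5 - 3*x*y^2*z + 2*x^2*y + 5*y^3 + x*z - 5*y
and trace(b^5 a^2 b) = trace(b) trace(b a^2 b^4) - trace(b a^2 b^3) = x*y^5*z - x^2*y^4 - y^6 - 4*x*y^3*z + 3*x^2*y^2 + 6*y^4 + 3*x*y*z - x^2 - 9*y^2 + 2
trace(a b a b) = trace(a b) trace(a b) - trace(1)   [split at repeated a] = z^2 - 2
trace(a b a) = trace(a) trace(b a) - trace(b) = x*z - y
trace(a b a b^2) = trace(b) trace(a b a b) - trace(a b a) = y*z^2 - x*z - y
next, trace(b a b^3 a) = trace(b) trace(a b a b^2) - trace(a b a b) = y^2*z^2 - x*y*z - y^2 - z^2 + 2
trace(b a^2 b a b^2) = trace(a) trace(b a b^3 a) - trace(b a b^3) = x*y^2*z^2 - x^2*y*z - y^3*z - x*z^2 + 2*y*z + x
next, trace(a^2 b a b) = trace(a) trace(b a b a) - trace(b a b) = x*z^2 - y*z - x
and trace(a^2 b a) = trace(a) trace(a b a) - trace(a b) = x^2*z - x*y - z
and trace(b a^2 b a b) = trace(b) trace(a^2 b a b) - trace(a^2 b a) = x*y*z^2 - x^2*z - y^2*z + z
trace(b a^2 b a b^3) = trace(b) trace(b a^2 b a b^2) - trace(b a^2 b a b) = x*y^3*z^2 - x^2*y^2*z - y^4*z - 2*x*y*z^2 + x^2*z + 3*y^2*z + x*y - z
next, trace(b^5 a^2 b a) = trace(b) trace(b a^2 b a b^3) - trace(b a^2 b a b^2) = x*y^4*z^2 - x^2*y^3*z - y^5*z - 3*x*y^2*z^2 + 2*x^2*y*z + 4*y^3*z + x*y^2 + x*z^2 - 3*y*z - x
trace(a^-1 b^5 a^2 b) = trace(b^5 a^2 b) trace(a) - trace(b^5 a^2 b a) = x^2*y^5*z - x^3*y^4 - x*y^6 - x*y^4*z^2 - 3*x^2*y^3*z + y^5*z + 3*x^3*y^2 + 6*x*y^4 + 3*x*y^2*z^2 + x^2*y*z - 4*y^3*z - x^3 - 10*x*y^2 - x*z^2 + 3*y*z + 3*x
trace(b^4 a^2 b^-1 a^-1 b) = trace(a^-1 b^5 a^2) trace(b) - trace(a^-1 b^5 a^2 b) = -x^2*y^5*z + x^3*y^4 + x*y^6 + x*y^4*z^2 + 3*x^2*y^3*z - 3*x^3*y^2 - 7*x*y^4 - 3*x*y^2*z^2 - x^2*y*z + y^3*z + x^3 + 12*x*y^2 + x*z^2 - 2*y*z - 3*x
and trace(b a b^4 a) = trace(b) trace(b^2 a b a b) - trace(b^2 a b a) = y^3*z^2 - x*y^2*z - y^3 - 2*y*z^2 + x*z + 3*y
trace(a b^2 a^2) = trace(a) trace(a b^2 a) - trace(a b^2) = x^2*y*z - x^3 - x*y^2 - y*z + 3*x
next, trace(b a^2 b^2 a b) = trace(b) trace(a b^2 a^2 b) - trace(a b^2 a^2) = x*y^2*z^2 - 2*x^2*y*z - y^3*z + x^3 + x*y^2 + 2*y*z - 3*x
next, trace(b a^2 b^2 a) = trace(a) trace(b^2 a b a) - trace(b^2 a b) = x*y*z^2 - x^2*z - y^2*z + z
next, trace(a^2 b^2 a b^3) = trace(b) trace(b a^2 b^2 a b) - trace(b a^2 b^2 a) = x*y^3*z^2 - 2*x^2*y^2*z - y^4*z + x^3*y + x*y^3 - x*y*z^2 + x^2*z + 3*y^2*z - 3*x*y - z
trace(b a b^4 a^2 b) = trace(b) trace(a^2 b^2 a b^3) - trace(a^2 b^2 a b^2) = x*y^4*z^2 - 2*x^2*y^3*z - y^5*z + x^3*y^2 + x*y^4 - 2*x*y^2*z^2 + 3*x^2*y*z + 4*y^3*z - x^3 - 4*x*y^2 - 3*y*z + 3*x
trace(b a b a b a) = trace(b a) trace(b a b a) - trace(b^-1 a^-1)   [split at repeated b] = z^3 - 3*z
and trace(a^2 b a b a b) = trace(a) trace(b a b a b a) - trace(b a b a b) = x*z^3 - y*z^2 - 2*x*z + y
trace(a^2 b a b a) = trace(a) trace(a b a b a) - trace(a b a b) = x^2*z^2 - x*y*z - x^2 - z^2 + 2
next, trace(a^2 b a b a b^2) = trace(b) trace(a^2 b a b a b) - trace(a^2 b a b a) = x*y*z^3 - x^2*z^2 - y^2*z^2 - x*y*z + x^2 + y^2 + z^2 - 2
next, trace(b^2 a^2 b a b a b) = trace(b) trace(a^2 b a b a b^2) - trace(a^2 b a b a b) = x*y^2*z^3 - x^2*y*z^2 - y^3*z^2 - x*y^2*z - x*z^3 + x^2*y + y^3 + 2*y*z^2 + 2*x*z - 3*y
trace(b a b^4 a^2 b a) = trace(b) trace(b^2 a^2 b a b a b) - trace(b^2 a^2 b a b a) = x*y^3*z^3 - x^2*y^2*z^2 - y^4*z^2 - x*y^3*z - 2*x*y*z^3 + x^2*y^2 + x^2*z^2 + y^4 + 3*y^2*z^2 + 3*x*y*z - x^2 - 4*y^2 - z^2 + 2
and trace(a^-1 b a b^4 a^2 b) = trace(b a b^4 a^2 b) trace(a) - trace(b a b^4 a^2 b a) = x^2*y^4*z^2 - 2*x^3*y^3*z - x*y^5*z - x*y^3*z^3 + x^4*y^2 + x^2*y^4 - x^2*y^2*z^2 + y^4*z^2 + 3*x^3*y*z + 5*x*y^3*z + 2*x*y*z^3 - x^4 - 5*x^2*y^2 - x^2*z^2 - y^4 - 3*y^2*z^2 - 6*x*y*z + 4*x^2 + 4*y^2 + z^2 - 2
and trace(b^4 a^2 b^-1 a^-1 b a) = trace(a^-1 b a b^4 a^2) trace(b) - trace(a^-1 b a b^4 a^2 b) = -x^2*y^4*z^2 + 2*x^3*y^3*z + x*y^5*z + x*y^3*z^3 - x^4*y^2 - x^2*y^4 + x^2*y^2*z^2 - 3*x^3*y*z - 6*x*y^3*z - 2*x*y*z^3 + x^4 + 5*x^2*y^2 + x^2*z^2 + y^2*z^2 + 7*x*y*z - 4*x^2 - y^2 - z^2 + 2
trace(b^2 a^2 b^-1 a^-1 b a^-1 b^2) = trace(b^4 a^2 b^-1 a^-1 b) trace(a) - trace(b^4 a^2 b^-1 a^-1 b a) = -x^3*y^5*z + x^4*y^4 + x^2*y^6 + 2*x^2*y^4*z^2 + x^3*y^3*z - x*y^5*z - x*y^3*z^3 - 2*x^4*y^2 - 6*x^2*y^4 - 4*x^2*y^2*z^2 + 2*x^3*y*z + 7*x*y^3*z + 2*x*y*z^3 + 7*x^2*y^2 - y^2*z^2 - 9*x*y*z + x^2 + y^2 + z^2 - 2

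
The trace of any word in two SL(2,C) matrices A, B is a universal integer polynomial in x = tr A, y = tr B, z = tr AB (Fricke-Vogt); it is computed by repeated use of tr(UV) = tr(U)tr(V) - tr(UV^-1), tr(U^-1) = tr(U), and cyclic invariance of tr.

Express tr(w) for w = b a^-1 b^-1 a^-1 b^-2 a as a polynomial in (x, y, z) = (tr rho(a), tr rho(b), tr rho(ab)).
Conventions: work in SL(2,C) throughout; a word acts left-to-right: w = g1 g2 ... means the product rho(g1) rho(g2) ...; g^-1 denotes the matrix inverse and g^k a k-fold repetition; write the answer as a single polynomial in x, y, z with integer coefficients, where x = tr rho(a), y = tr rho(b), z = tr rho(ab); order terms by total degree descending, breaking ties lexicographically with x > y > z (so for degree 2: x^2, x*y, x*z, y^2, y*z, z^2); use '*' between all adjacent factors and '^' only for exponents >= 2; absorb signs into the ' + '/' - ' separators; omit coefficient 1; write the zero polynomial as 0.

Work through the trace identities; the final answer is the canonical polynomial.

-x*y^2*z^2 + x^2*y*z + y^3*z + y*z^3 - 3*y*z - x

tr(b a b) = tr(b)*tr(a b) - tr(a)  (reduce the b square) = y*z - x
tr(b a b a) = tr(a b)*tr(a b) - tr(1)  (split on a) = z^2 - 2
tr(a b a^-1 b) = tr(b a b)*tr(a) - tr(b a b a)  (eliminate a^-1) = x*y*z - x^2 - z^2 + 2
tr(b^-1 a b a^-1) = tr(a b a^-1)*tr(b) - tr(a b a^-1 b)  (eliminate b^-1) = -x*y*z + x^2 + y^2 + z^2 - 2
tr(a b a^-1 b^-2) = tr(b^-1 a b a^-1)*tr(b) - tr(b^-1 a b a^-1 b)  (eliminate b^-1) = -x*y^2*z + x^2*y + y^3 + y*z^2 - 3*y
tr(b^-2 a b a^-1 b^-1) = tr(a b a^-1 b^-2)*tr(b) - tr(a b a^-1 b^-1)  (eliminate b^-1) = -x*y^3*z + x^2*y^2 + y^4 + y^2*z^2 + x*y*z - x^2 - 4*y^2 - z^2 + 2
tr(b^-1 a) = tr(a)*tr(b) - tr(a b)  (eliminate b^-1) = x*y - z
tr(a^2 b) = tr(a)*tr(b a) - tr(b)  (reduce the a square) = x*z - y
tr(a^2) = tr(a)*tr(a) - tr(1)  (reduce the a square) = x^2 - 2
tr(a b^2 a) = tr(b)*tr(a^2 b) - tr(a^2)  (reduce the b square) = x*y*z - x^2 - y^2 + 2
tr(a b^2 a b) = tr(b)*tr(a b a b) - tr(a b a)  (reduce the b square) = y*z^2 - x*z - y
tr(b^-1 a b^2 a) = tr(a b^2 a)*tr(b) - tr(a b^2 a b)  (eliminate b^-1) = x*y^2*z - x^2*y - y^3 - y*z^2 + x*z + 3*y
tr(b a b^-2 a b) = tr(b^-1 a b^2 a)*tr(b) - tr(b^-1 a b^2 a b)  (eliminate b^-1) = x*y^3*z - x^2*y^2 - y^4 - y^2*z^2 + x^2 + 4*y^2 - 2
tr(a b a b a) = tr(a)*tr(b a b a) - tr(b a b)  (reduce the a square) = x*z^2 - y*z - x
tr(a b a b a b) = tr(a b a b)*tr(a b) - tr(b a)  (split on a) = z^3 - 3*z
tr(a b a b a b^-1) = tr(a b a b a)*tr(b) - tr(a b a b a b)  (eliminate b^-1) = x*y*z^2 - y^2*z - z^3 - x*y + 3*z
tr(b a b^-2 a b a) = tr(a b a b a b^-1)*tr(b) - tr(a b a b a)  (eliminate b^-1) = x*y^2*z^2 - y^3*z - y*z^3 - x*y^2 - x*z^2 + 4*y*z + x
tr(a b^-2 a b a^-1 b) = tr(b a b^-2 a b)*tr(a) - tr(b a b^-2 a b a)  (eliminate a^-1) = x^2*y^3*z - x^3*y^2 - x*y^4 - 2*x*y^2*z^2 + y^3*z + y*z^3 + x^3 + 5*x*y^2 + x*z^2 - 4*y*z - 3*x
tr(b^-2 a b a^-1 b^-1 a) = tr(a b^-2 a b a^-1)*tr(b) - tr(a b^-2 a b a^-1 b)  (eliminate b^-1) = -x^2*y^3*z + x^3*y^2 + x*y^4 + 2*x*y^2*z^2 - y^3*z - y*z^3 - x^3 - 4*x*y^2 - x*z^2 + 3*y*z + 3*x
tr(b a^-1 b^-1 a^-1 b^-2 a) = tr(b^-2 a b a^-1 b^-1)*tr(a) - tr(b^-2 a b a^-1 b^-1 a)  (eliminate a^-1) = -x*y^2*z^2 + x^2*y*z + y^3*z + y*z^3 - 3*y*z - x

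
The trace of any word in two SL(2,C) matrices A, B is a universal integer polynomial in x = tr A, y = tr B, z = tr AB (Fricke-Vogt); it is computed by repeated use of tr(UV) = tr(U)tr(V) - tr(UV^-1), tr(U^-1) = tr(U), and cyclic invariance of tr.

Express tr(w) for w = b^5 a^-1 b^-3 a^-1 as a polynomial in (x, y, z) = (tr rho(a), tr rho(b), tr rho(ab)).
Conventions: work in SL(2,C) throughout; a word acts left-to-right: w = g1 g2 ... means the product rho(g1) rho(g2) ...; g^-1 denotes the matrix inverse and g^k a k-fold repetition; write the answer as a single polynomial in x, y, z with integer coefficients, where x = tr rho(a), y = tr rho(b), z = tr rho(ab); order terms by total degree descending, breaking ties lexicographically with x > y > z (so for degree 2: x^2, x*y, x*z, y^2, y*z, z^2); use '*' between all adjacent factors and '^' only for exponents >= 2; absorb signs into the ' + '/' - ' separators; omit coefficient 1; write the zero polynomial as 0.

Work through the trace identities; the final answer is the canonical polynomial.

x*y^7*z - x^2*y^6 - y^8 - y^6*z^2 - 4*x*y^5*z + 4*x^2*y^4 + 8*y^6 + 4*y^4*z^2 + 4*x*y^3*z - 3*x^2*y^2 - 20*y^4 - 4*y^2*z^2 - 2*x*y*z + 16*y^2 + z^2 - 2

trace(b^2) = trace(b) trace(b) - trace(1) = y^2 - 2
trace(b^3) = trace(b) trace(b^2) - trace(b) = y^3 - 3*y
so trace(a b^2) = trace(b) trace(a b) - trace(a) = y*z - x
reduce: trace(b^3 a) = trace(b) trace(a b^2) - trace(a b) = y^2*z - x*y - z
trace(a^-1 b^3) = trace(b^3) trace(a) - trace(b^3 a) = x*y^3 - y^2*z - 2*x*y + z
so trace(b^4 a) = trace(b) trace(b a b^2) - trace(b a b) = y^3*z - x*y^2 - 2*y*z + x
so trace(a^2 b) = trace(a) trace(b a) - trace(b) = x*z - y
reduce: trace(a^2) = trace(a) trace(a) - trace(1) = x^2 - 2
reduce: trace(a^2 b^2) = trace(b) trace(a^2 b) - trace(a^2) = x*y*z - x^2 - y^2 + 2
trace(b a^2 b^2) = trace(b) trace(a^2 b^2) - trace(a^2 b) = x*y^2*z - x^2*y - y^3 - x*z + 3*y
trace(b^3 a^2 b) = trace(b) trace(b a^2 b^2) - trace(b a^2 b) = x*y^3*z - x^2*y^2 - y^4 - 2*x*y*z + x^2 + 4*y^2 - 2
reduce: trace(a b^5 a) = trace(b) trace(b^3 a^2 b) - trace(b^3 a^2) = x*y^4*z - x^2*y^3 - y^5 - 3*x*y^2*z + 2*x^2*y + 5*y^3 + x*z - 5*y
trace(a b a b) = trace(a b) trace(a b) - trace(1) = z^2 - 2
trace(b a b a b) = trace(b) trace(a b a b) - trace(a b a) = y*z^2 - x*z - y
trace(b^2 a b a b) = trace(b) trace(b a b a b) - trace(b a b a) = y^2*z^2 - x*y*z - y^2 - z^2 + 2
trace(b^2 a b a b^2) = trace(b) trace(b^2 a b a b) - trace(b^2 a b a) = y^3*z^2 - x*y^2*z - y^3 - 2*y*z^2 + x*z + 3*y
trace(a b^5 a b) = trace(b) trace(b^2 a b a b^2) - trace(b^2 a b a b) = y^4*z^2 - x*y^3*z - y^4 - 3*y^2*z^2 + 2*x*y*z + 4*y^2 + z^2 - 2
so trace(b^5 a b^-1 a) = trace(a b^5 a) trace(b) - trace(a b^5 a b) = x*y^5*z - x^2*y^4 - y^6 - y^4*z^2 - 2*x*y^3*z + 2*x^2*y^2 + 6*y^4 + 3*y^2*z^2 - x*y*z - 9*y^2 - z^2 + 2
so trace(a^-1 b^5 a b^-1) = trace(b^5 a b^-1) trace(a) - trace(b^5 a b^-1 a) = -x*y^5*z + x^2*y^4 + y^6 + y^4*z^2 + 3*x*y^3*z - 3*x^2*y^2 - 6*y^4 - 3*y^2*z^2 - x*y*z + x^2 + 9*y^2 + z^2 - 2
reduce: trace(b^4) = trace(b) trace(b^3) - trace(b^2) = y^4 - 4*y^2 + 2
so trace(b^5) = trace(b) trace(b^4) - trace(b^3) = y^5 - 5*y^3 + 5*y
trace(b^-2 a^-1 b^5 a) = trace(a^-1 b^5 a b^-1) trace(b) - trace(a^-1 b^5 a) = -x*y^6*z + x^2*y^5 + y^7 + y^5*z^2 + 3*x*y^4*z - 3*x^2*y^3 - 7*y^5 - 3*y^3*z^2 - x*y^2*z + x^2*y + 14*y^3 + y*z^2 - 7*y
reduce: trace(b^-2 a^-1 b^5 a^-1) = trace(b^-2 a^-1 b^5) trace(a) - trace(b^-2 a^-1 b^5 a) = x*y^6*z - x^2*y^5 - y^7 - y^5*z^2 - 3*x*y^4*z + 4*x^2*y^3 + 7*y^5 + 3*y^3*z^2 - 3*x^2*y - 14*y^3 - y*z^2 + x*z + 7*y
trace(b^5 a) = trace(b) trace(b^2 a b^2) - trace(b^2 a b) = y^4*z - x*y^3 - 3*y^2*z + 2*x*y + z
trace(a^-1 b^5) = trace(b^5) trace(a) - trace(b^5 a) = x*y^5 - y^4*z - 4*x*y^3 + 3*y^2*z + 3*x*y - z
so trace(a^-1 b^5 a^-1) = trace(a^-1 b^5) trace(a) - trace(a^-1 b^5 a) = x^2*y^5 - x*y^4*z - 4*x^2*y^3 - y^5 + 3*x*y^2*z + 3*x^2*y + 5*y^3 - x*z - 5*y
trace(b^6) = trace(b) trace(b^5) - trace(b^4) = y^6 - 6*y^4 + 9*y^2 - 2
reduce: trace(b^6 a) = trace(b) trace(b a b^4) - trace(b a b^3) = y^5*z - x*y^4 - 4*y^3*z + 3*x*y^2 + 3*y*z - x
so trace(b^5 a^-1 b) = trace(b^6) trace(a) - trace(b^6 a) = x*y^6 - y^5*z - 5*x*y^4 + 4*y^3*z + 6*x*y^2 - 3*y*z - x
trace(b^5 a^-1 b a) = trace(b a b^5) trace(a) - trace(b a b^5 a) = x*y^5*z - x^2*y^4 - y^4*z^2 - 3*x*y^3*z + 3*x^2*y^2 + y^4 + 3*y^2*z^2 + x*y*z - x^2 - 4*y^2 - z^2 + 2
reduce: trace(a^-1 b^5 a^-1 b) = trace(b^5 a^-1 b) trace(a) - trace(b^5 a^-1 b a) = x^2*y^6 - 2*x*y^5*z - 4*x^2*y^4 + y^4*z^2 + 7*x*y^3*z + 3*x^2*y^2 - y^4 - 3*y^2*z^2 - 4*x*y*z + 4*y^2 + z^2 - 2
so trace(b^-1 a^-1 b^5 a^-1) = trace(a^-1 b^5 a^-1) trace(b) - trace(a^-1 b^5 a^-1 b) = x*y^5*z - y^6 - y^4*z^2 - 4*x*y^3*z + 6*y^4 + 3*y^2*z^2 + 3*x*y*z - 9*y^2 - z^2 + 2
so trace(b^5 a^-1 b^-3 a^-1) = trace(b^-2 a^-1 b^5 a^-1) trace(b) - trace(b^-2 a^-1 b^5 a^-1 b) = x*y^7*z - x^2*y^6 - y^8 - y^6*z^2 - 4*x*y^5*z + 4*x^2*y^4 + 8*y^6 + 4*y^4*z^2 + 4*x*y^3*z - 3*x^2*y^2 - 20*y^4 - 4*y^2*z^2 - 2*x*y*z + 16*y^2 + z^2 - 2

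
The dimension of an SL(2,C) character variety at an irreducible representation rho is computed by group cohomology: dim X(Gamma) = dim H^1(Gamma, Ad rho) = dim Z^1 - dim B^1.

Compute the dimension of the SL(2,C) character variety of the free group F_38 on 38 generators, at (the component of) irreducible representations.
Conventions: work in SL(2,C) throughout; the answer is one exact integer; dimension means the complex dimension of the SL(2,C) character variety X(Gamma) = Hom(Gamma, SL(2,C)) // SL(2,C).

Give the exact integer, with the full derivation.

111

The free group F_38: 38 generators, no relators.
A cocycle picks one sl_2 vector per generator freely, giving dim Z^1 = 3*38 = 114.
dim B^1 = 3: the coboundary map is injective because an irreducible image has centralizer 0 in sl_2.
dim X = dim H^1 = dim Z^1 - dim B^1 = 114 - 3 = 111.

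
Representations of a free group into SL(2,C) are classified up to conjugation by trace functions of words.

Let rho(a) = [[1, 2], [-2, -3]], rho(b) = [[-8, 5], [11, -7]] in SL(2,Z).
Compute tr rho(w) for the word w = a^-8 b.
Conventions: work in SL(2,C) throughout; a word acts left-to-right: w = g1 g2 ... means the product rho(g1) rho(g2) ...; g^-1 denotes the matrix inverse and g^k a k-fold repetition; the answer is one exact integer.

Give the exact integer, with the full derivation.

rho(a^-1) = [[-3, -2], [2, 1]]
... * rho(a^-1) = [[-3, -2], [2, 1]]  ->  [[5, 4], [-4, -3]]
... * rho(a^-1) = [[-3, -2], [2, 1]]  ->  [[-7, -6], [6, 5]]
... * rho(a^-1) = [[-3, -2], [2, 1]]  ->  [[9, 8], [-8, -7]]
... * rho(a^-1) = [[-3, -2], [2, 1]]  ->  [[-11, -10], [10, 9]]
... * rho(a^-1) = [[-3, -2], [2, 1]]  ->  [[13, 12], [-12, -11]]
... * rho(a^-1) = [[-3, -2], [2, 1]]  ->  [[-15, -14], [14, 13]]
... * rho(a^-1) = [[-3, -2], [2, 1]]  ->  [[17, 16], [-16, -15]]
... * rho(b) = [[-8, 5], [11, -7]]  ->  [[40, -27], [-37, 25]]
tr = 40 + 25 = 65

65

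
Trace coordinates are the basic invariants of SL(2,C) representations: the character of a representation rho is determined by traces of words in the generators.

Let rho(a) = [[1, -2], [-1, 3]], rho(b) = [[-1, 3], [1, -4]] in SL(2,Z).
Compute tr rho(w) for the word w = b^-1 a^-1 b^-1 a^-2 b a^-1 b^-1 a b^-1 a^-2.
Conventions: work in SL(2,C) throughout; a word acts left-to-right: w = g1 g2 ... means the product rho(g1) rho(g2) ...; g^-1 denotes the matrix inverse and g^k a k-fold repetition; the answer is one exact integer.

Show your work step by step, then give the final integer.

-70880

rho(b^-1) = [[-4, -3], [-1, -1]]
... * rho(a^-1) = [[3, 2], [1, 1]]  ->  [[-15, -11], [-4, -3]]
... * rho(b^-1) = [[-4, -3], [-1, -1]]  ->  [[71, 56], [19, 15]]
... * rho(a^-1) = [[3, 2], [1, 1]]  ->  [[269, 198], [72, 53]]
... * rho(a^-1) = [[3, 2], [1, 1]]  ->  [[1005, 736], [269, 197]]
... * rho(b) = [[-1, 3], [1, -4]]  ->  [[-269, 71], [-72, 19]]
... * rho(a^-1) = [[3, 2], [1, 1]]  ->  [[-736, -467], [-197, -125]]
... * rho(b^-1) = [[-4, -3], [-1, -1]]  ->  [[3411, 2675], [913, 716]]
... * rho(a) = [[1, -2], [-1, 3]]  ->  [[736, 1203], [197, 322]]
... * rho(b^-1) = [[-4, -3], [-1, -1]]  ->  [[-4147, -3411], [-1110, -913]]
... * rho(a^-1) = [[3, 2], [1, 1]]  ->  [[-15852, -11705], [-4243, -3133]]
... * rho(a^-1) = [[3, 2], [1, 1]]  ->  [[-59261, -43409], [-15862, -11619]]
tr = -59261 + -11619 = -70880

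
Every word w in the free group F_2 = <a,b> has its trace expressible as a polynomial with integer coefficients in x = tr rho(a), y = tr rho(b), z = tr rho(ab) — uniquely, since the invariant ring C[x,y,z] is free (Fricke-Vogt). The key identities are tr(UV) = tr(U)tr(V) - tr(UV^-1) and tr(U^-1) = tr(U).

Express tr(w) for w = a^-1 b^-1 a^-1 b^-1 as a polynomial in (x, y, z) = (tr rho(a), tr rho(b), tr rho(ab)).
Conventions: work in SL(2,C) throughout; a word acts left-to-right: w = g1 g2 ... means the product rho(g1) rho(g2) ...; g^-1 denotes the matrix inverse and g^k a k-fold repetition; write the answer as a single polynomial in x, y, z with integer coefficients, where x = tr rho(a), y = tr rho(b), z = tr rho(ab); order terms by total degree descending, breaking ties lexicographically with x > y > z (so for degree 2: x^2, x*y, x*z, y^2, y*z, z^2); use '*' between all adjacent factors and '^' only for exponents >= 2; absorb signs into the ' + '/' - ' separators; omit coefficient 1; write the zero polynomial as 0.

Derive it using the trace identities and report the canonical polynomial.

apply: trace(a^-1) = trace(a) = x
apply: trace(a^-2) = trace(a^-1) trace(a) - trace(1)  (eliminate a^-1) = x^2 - 2
use: trace(b a^-1) = trace(b) trace(a) - trace(b a)  (eliminate a^-1) = x*y - z
apply: trace(a^-2 b) = trace(b a^-1) trace(a) - trace(b)  (eliminate a^-1) = x^2*y - x*z - y
trace(a^-1 b^-1 a^-1) = trace(a^-2) trace(b) - trace(a^-2 b)  (eliminate b^-1) = x*z - y
apply: trace(a b a b) = trace(a b) trace(a b) - trace(1)  (split on a) = z^2 - 2
trace(b a b^-1 a) = trace(a b a) trace(b) - trace(a b a b)  (eliminate b^-1) = x*y*z - y^2 - z^2 + 2
apply: trace(b^-1 a^-1 b a) = trace(b a b^-1) trace(a) - trace(b a b^-1 a)  (eliminate a^-1) = -x*y*z + x^2 + y^2 + z^2 - 2
trace(a^-1 b^-1 a^-1 b) = trace(b^-1 a^-1 b) trace(a) - trace(b^-1 a^-1 b a)  (eliminate a^-1) = x*y*z - y^2 - z^2 + 2
use: trace(a^-1 b^-1 a^-1 b^-1) = trace(a^-1 b^-1 a^-1) trace(b) - trace(a^-1 b^-1 a^-1 b)  (eliminate b^-1) = z^2 - 2

z^2 - 2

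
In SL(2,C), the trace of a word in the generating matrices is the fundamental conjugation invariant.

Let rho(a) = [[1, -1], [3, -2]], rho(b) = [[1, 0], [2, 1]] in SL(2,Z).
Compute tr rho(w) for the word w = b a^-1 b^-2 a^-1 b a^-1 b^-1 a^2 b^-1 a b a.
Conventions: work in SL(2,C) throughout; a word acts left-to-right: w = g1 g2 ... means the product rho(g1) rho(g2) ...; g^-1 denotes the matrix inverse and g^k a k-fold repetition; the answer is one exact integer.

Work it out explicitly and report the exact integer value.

rho(b) = [[1, 0], [2, 1]]
... * rho(a^-1) = [[-2, 1], [-3, 1]]  ->  [[-2, 1], [-7, 3]]
... * rho(b^-1) = [[1, 0], [-2, 1]]  ->  [[-4, 1], [-13, 3]]
... * rho(b^-1) = [[1, 0], [-2, 1]]  ->  [[-6, 1], [-19, 3]]
... * rho(a^-1) = [[-2, 1], [-3, 1]]  ->  [[9, -5], [29, -16]]
... * rho(b) = [[1, 0], [2, 1]]  ->  [[-1, -5], [-3, -16]]
... * rho(a^-1) = [[-2, 1], [-3, 1]]  ->  [[17, -6], [54, -19]]
... * rho(b^-1) = [[1, 0], [-2, 1]]  ->  [[29, -6], [92, -19]]
... * rho(a) = [[1, -1], [3, -2]]  ->  [[11, -17], [35, -54]]
... * rho(a) = [[1, -1], [3, -2]]  ->  [[-40, 23], [-127, 73]]
... * rho(b^-1) = [[1, 0], [-2, 1]]  ->  [[-86, 23], [-273, 73]]
... * rho(a) = [[1, -1], [3, -2]]  ->  [[-17, 40], [-54, 127]]
... * rho(b) = [[1, 0], [2, 1]]  ->  [[63, 40], [200, 127]]
... * rho(a) = [[1, -1], [3, -2]]  ->  [[183, -143], [581, -454]]
tr = 183 + -454 = -271

-271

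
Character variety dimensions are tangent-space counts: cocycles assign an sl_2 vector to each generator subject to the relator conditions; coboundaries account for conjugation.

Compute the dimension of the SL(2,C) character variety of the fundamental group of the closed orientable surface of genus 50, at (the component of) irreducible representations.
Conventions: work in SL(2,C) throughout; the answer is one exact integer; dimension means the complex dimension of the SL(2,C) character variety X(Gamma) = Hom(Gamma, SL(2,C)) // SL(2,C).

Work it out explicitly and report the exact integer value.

The genus-50 surface group: 2g = 100 generators, one relator prod [a_i, b_i].
Unconstrained cocycle data is one sl_2 vector per generator (300 dimensions), cut by the relator condition d_2(z) = 0.
H^2 = coker(d_2) is dual to H^0 = 0 at irreducible rho (Poincare duality), so d_2 is onto: dim Z^1 = 297.
dim B^1 = 3 (coboundaries, injective at irreducible rho).
dim X = dim H^1 = 297 - 3 = 294.

294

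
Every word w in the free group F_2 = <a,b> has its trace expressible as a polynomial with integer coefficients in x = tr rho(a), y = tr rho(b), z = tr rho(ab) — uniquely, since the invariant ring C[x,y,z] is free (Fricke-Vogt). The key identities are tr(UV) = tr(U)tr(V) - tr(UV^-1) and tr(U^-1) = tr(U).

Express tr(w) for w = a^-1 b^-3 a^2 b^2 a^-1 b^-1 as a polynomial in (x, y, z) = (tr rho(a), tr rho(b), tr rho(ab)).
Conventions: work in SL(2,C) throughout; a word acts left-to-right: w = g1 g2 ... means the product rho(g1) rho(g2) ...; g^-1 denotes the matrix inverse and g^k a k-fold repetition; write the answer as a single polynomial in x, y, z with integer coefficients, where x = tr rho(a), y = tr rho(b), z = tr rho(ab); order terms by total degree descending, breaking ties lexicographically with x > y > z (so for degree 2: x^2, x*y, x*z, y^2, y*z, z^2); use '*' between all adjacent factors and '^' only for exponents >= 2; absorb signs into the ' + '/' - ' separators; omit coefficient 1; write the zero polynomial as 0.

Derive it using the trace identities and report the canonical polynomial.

trace(a^2) = trace(a) * trace(a) - trace(1)   [square of a] = x^2 - 2
trace(b a^2) = trace(a) * trace(b a) - trace(b)   [square of a] = x*z - y
trace(a^2 b a) = trace(a) * trace(b a^2) - trace(b a)   [square of a] = x^2*z - x*y - z
trace(b a b a) = trace(b a) * trace(b a) - trace(1)   [split at a repeated b] = z^2 - 2
trace(b a b) = trace(b) * trace(a b) - trace(a)   [square of b] = y*z - x
trace(a^2 b a b) = trace(a) * trace(b a b a) - trace(b a b)   [square of a] = x*z^2 - y*z - x
trace(b^-1 a^2 b a) = trace(a^2 b a) * trace(b) - trace(a^2 b a b)   [inverse elimination on b] = x^2*y*z - x*y^2 - x*z^2 + x
trace(b^-1 a^2 b a^-1) = trace(b^-1 a^2 b) * trace(a) - trace(b^-1 a^2 b a)   [inverse elimination on a] = -x^2*y*z + x^3 + x*y^2 + x*z^2 - 3*x
trace(b^-1 a^2 b a^-1 b^-1) = trace(b^-1 a^2 b a^-1) * trace(b) - trace(b^-1 a^2 b a^-1 b)   [inverse elimination on b] = -x^2*y^2*z + x^3*y + x*y^3 + x*y*z^2 - 3*x*y - z
trace(a^-1 b^-3 a^2 b) = trace(b^-1 a^2 b a^-1 b^-1) * trace(b) - trace(b^-1 a^2 b a^-1)   [inverse elimination on b] = -x^2*y^3*z + x^3*y^2 + x*y^4 + x*y^2*z^2 + x^2*y*z - x^3 - 4*x*y^2 - x*z^2 - y*z + 3*x
trace(b^2) = trace(b) * trace(b) - trace(1)   [square of b] = y^2 - 2
trace(a b^2 a) = trace(a) * trace(b^2 a) - trace(b^2)   [square of a] = x*y*z - x^2 - y^2 + 2
trace(a^2 b^2 a) = trace(a) * trace(a b^2 a) - trace(a b^2)   [square of a] = x^2*y*z - x^3 - x*y^2 - y*z + 3*x
trace(b^2 a b a) = trace(b) * trace(a b a b) - trace(a b a)   [square of b] = y*z^2 - x*z - y
trace(b^2 a b) = trace(b) * trace(a b^2) - trace(a b)   [square of b] = y^2*z - x*y - z
trace(a^2 b^2 a b) = trace(a) * trace(b^2 a b a) - trace(b^2 a b)   [square of a] = x*y*z^2 - x^2*z - y^2*z + z
trace(b^-1 a^2 b^2 a) = trace(a^2 b^2 a) * trace(b) - trace(a^2 b^2 a b)   [inverse elimination on b] = x^2*y^2*z - x^3*y - x*y^3 - x*y*z^2 + x^2*z + 3*x*y - z
trace(b^-1 a^2 b^2 a b^-1) = trace(b^-1 a^2 b^2 a) * trace(b) - trace(b^-1 a^2 b^2 a b)   [inverse elimination on b] = x^2*y^3*z - x^3*y^2 - x*y^4 - x*y^2*z^2 + x^3 + 4*x*y^2 - 3*x
trace(b^-1 a^2 b^2 a b^-2) = trace(b^-1 a^2 b^2 a b^-1) * trace(b) - trace(b^-1 a^2 b^2 a)   [inverse elimination on b] = x^2*y^4*z - x^3*y^3 - x*y^5 - x*y^3*z^2 - x^2*y^2*z + 2*x^3*y + 5*x*y^3 + x*y*z^2 - x^2*z - 6*x*y + z
trace(b^-3 a^2 b^2 a b^-1) = trace(b^-1 a^2 b^2 a b^-2) * trace(b) - trace(b^-1 a^2 b^2 a b^-1)   [inverse elimination on b] = x^2*y^5*z - x^3*y^4 - x*y^6 - x*y^4*z^2 - 2*x^2*y^3*z + 3*x^3*y^2 + 6*x*y^4 + 2*x*y^2*z^2 - x^2*y*z - x^3 - 10*x*y^2 + y*z + 3*x
trace(a^2 b^2 a^2) = trace(a) * trace(a^2 b^2 a) - trace(a^2 b^2)   [square of a] = x^3*y*z - x^4 - x^2*y^2 - 2*x*y*z + 4*x^2 + y^2 - 2
trace(b^2 a^2 b a) = trace(a) * trace(b a b^2 a) - trace(b a b^2)   [square of a] = x*y*z^2 - x^2*z - y^2*z + z
trace(b^3) = trace(b) * trace(b^2) - trace(b)   [square of b] = y^3 - 3*y
trace(b^2 a^2 b) = trace(a) * trace(b^3 a) - trace(b^3)   [square of a] = x*y^2*z - x^2*y - y^3 - x*z + 3*y
trace(a^2 b^2 a^2 b) = trace(a) * trace(b^2 a^2 b a) - trace(b^2 a^2 b)   [square of a] = x^2*y*z^2 - x^3*z - 2*x*y^2*z + x^2*y + y^3 + 2*x*z - 3*y
trace(a b^-1 a^2 b^2 a) = trace(a^2 b^2 a^2) * trace(b) - trace(a^2 b^2 a^2 b)   [inverse elimination on b] = x^3*y^2*z - x^4*y - x^2*y^3 - x^2*y*z^2 + x^3*z + 3*x^2*y - 2*x*z + y
trace(a^2 b^2 a b a) = trace(a) * trace(b^2 a b a^2) - trace(b^2 a b a)   [square of a] = x^2*y*z^2 - x^3*z - x*y^2*z - y*z^2 + 2*x*z + y
trace(b a b a b a) = trace(b a b a) * trace(b a) - trace(a b)   [split at a repeated b] = z^3 - 3*z
trace(a b a b a^2 b) = trace(a) * trace(b a b a b a) - trace(b a b a b)   [square of a] = x*z^3 - y*z^2 - 2*x*z + y
trace(a b a b a^2) = trace(a) * trace(b a b a^2) - trace(b a b a)   [square of a] = x^2*z^2 - x*y*z - x^2 - z^2 + 2
trace(a^2 b^2 a b a b) = trace(b) * trace(a b a b a^2 b) - trace(a b a b a^2)   [square of b] = x*y*z^3 - x^2*z^2 - y^2*z^2 - x*y*z + x^2 + y^2 + z^2 - 2
trace(a b^-1 a^2 b^2 a b) = trace(a^2 b^2 a b a) * trace(b) - trace(a^2 b^2 a b a b)   [inverse elimination on b] = x^2*y^2*z^2 - x^3*y*z - x*y^3*z - x*y*z^3 + x^2*z^2 + 3*x*y*z - x^2 - z^2 + 2
trace(b^-1 a^2 b^2 a b^-1 a) = trace(a b^-1 a^2 b^2 a) * trace(b) - trace(a b^-1 a^2 b^2 a b)   [inverse elimination on b] = x^3*y^3*z - x^4*y^2 - x^2*y^4 - 2*x^2*y^2*z^2 + 2*x^3*y*z + x*y^3*z + x*y*z^3 + 3*x^2*y^2 - x^2*z^2 - 5*x*y*z + x^2 + y^2 + z^2 - 2
trace(a^2 b^2 a b^-1 a) = trace(a^3 b^2 a) * trace(b) - trace(a^3 b^2 a b)   [inverse elimination on b] = x^3*y^2*z - x^4*y - x^2*y^3 - x^2*y*z^2 + x^3*z - x*y^2*z + 4*x^2*y + y^3 + y*z^2 - 2*x*z - 3*y
trace(b^-1 a^2 b^2 a b^-1 a b^-1) = trace(b^-1 a^2 b^2 a b^-1 a) * trace(b) - trace(b^-1 a^2 b^2 a b^-1 a b)   [inverse elimination on b] = x^3*y^4*z - x^4*y^3 - x^2*y^5 - 2*x^2*y^3*z^2 + x^3*y^2*z + x*y^4*z + x*y^2*z^3 + x^4*y + 4*x^2*y^3 - x^3*z - 4*x*y^2*z - 3*x^2*y + 2*x*z + y
trace(b^-3 a^2 b^2 a b^-1 a) = trace(b^-1 a^2 b^2 a b^-1 a b^-1) * trace(b) - trace(b^-1 a^2 b^2 a b^-1 a)   [inverse elimination on b] = x^3*y^5*z - x^4*y^4 - x^2*y^6 - 2*x^2*y^4*z^2 + x*y^5*z + x*y^3*z^3 + 2*x^4*y^2 + 5*x^2*y^4 + 2*x^2*y^2*z^2 - 3*x^3*y*z - 5*x*y^3*z - x*y*z^3 - 6*x^2*y^2 + x^2*z^2 + 7*x*y*z - x^2 - z^2 + 2
trace(b^-1 a^-1 b^-3 a^2 b^2 a) = trace(b^-3 a^2 b^2 a b^-1) * trace(a) - trace(b^-3 a^2 b^2 a b^-1 a)   [inverse elimination on a] = x^2*y^4*z^2 - 2*x^3*y^3*z - x*y^5*z - x*y^3*z^3 + x^4*y^2 + x^2*y^4 + 2*x^3*y*z + 5*x*y^3*z + x*y*z^3 - x^4 - 4*x^2*y^2 - x^2*z^2 - 6*x*y*z + 4*x^2 + z^2 - 2
trace(a^-1 b^-3 a^2 b^2 a^-1 b^-1) = trace(b^-1 a^-1 b^-3 a^2 b^2) * trace(a) - trace(b^-1 a^-1 b^-3 a^2 b^2 a)   [inverse elimination on a] = -x^2*y^4*z^2 + x^3*y^3*z + x*y^5*z + x*y^3*z^3 + x^2*y^2*z^2 - x^3*y*z - 5*x*y^3*z - x*y*z^3 + 5*x*y*z - x^2 - z^2 + 2

-x^2*y^4*z^2 + x^3*y^3*z + x*y^5*z + x*y^3*z^3 + x^2*y^2*z^2 - x^3*y*z - 5*x*y^3*z - x*y*z^3 + 5*x*y*z - x^2 - z^2 + 2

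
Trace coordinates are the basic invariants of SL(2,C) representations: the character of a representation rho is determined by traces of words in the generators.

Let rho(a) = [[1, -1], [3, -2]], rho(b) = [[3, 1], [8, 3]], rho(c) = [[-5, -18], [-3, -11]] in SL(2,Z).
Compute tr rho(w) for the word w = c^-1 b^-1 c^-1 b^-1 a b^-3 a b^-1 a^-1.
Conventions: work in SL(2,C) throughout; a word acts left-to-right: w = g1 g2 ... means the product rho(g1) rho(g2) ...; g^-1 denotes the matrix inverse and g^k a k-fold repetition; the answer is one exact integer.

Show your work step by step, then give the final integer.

-4967873

rho(c^-1) = [[-11, 18], [3, -5]]
... * rho(b^-1) = [[3, -1], [-8, 3]]  ->  [[-177, 65], [49, -18]]
... * rho(c^-1) = [[-11, 18], [3, -5]]  ->  [[2142, -3511], [-593, 972]]
... * rho(b^-1) = [[3, -1], [-8, 3]]  ->  [[34514, -12675], [-9555, 3509]]
... * rho(a) = [[1, -1], [3, -2]]  ->  [[-3511, -9164], [972, 2537]]
... * rho(b^-1) = [[3, -1], [-8, 3]]  ->  [[62779, -23981], [-17380, 6639]]
... * rho(b^-1) = [[3, -1], [-8, 3]]  ->  [[380185, -134722], [-105252, 37297]]
... * rho(b^-1) = [[3, -1], [-8, 3]]  ->  [[2218331, -784351], [-614132, 217143]]
... * rho(a) = [[1, -1], [3, -2]]  ->  [[-134722, -649629], [37297, 179846]]
... * rho(b^-1) = [[3, -1], [-8, 3]]  ->  [[4792866, -1814165], [-1326877, 502241]]
... * rho(a^-1) = [[-2, 1], [-3, 1]]  ->  [[-4143237, 2978701], [1147031, -824636]]
tr = -4143237 + -824636 = -4967873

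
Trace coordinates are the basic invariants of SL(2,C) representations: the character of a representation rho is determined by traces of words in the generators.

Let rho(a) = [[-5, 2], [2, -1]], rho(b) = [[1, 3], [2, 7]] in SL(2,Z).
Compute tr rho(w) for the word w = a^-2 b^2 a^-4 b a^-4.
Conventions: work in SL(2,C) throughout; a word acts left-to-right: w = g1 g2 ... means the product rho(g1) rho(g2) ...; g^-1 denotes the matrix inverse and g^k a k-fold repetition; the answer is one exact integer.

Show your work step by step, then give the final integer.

rho(a^-1) = [[-1, -2], [-2, -5]]
... * rho(a^-1) = [[-1, -2], [-2, -5]]  ->  [[5, 12], [12, 29]]
... * rho(b) = [[1, 3], [2, 7]]  ->  [[29, 99], [70, 239]]
... * rho(b) = [[1, 3], [2, 7]]  ->  [[227, 780], [548, 1883]]
... * rho(a^-1) = [[-1, -2], [-2, -5]]  ->  [[-1787, -4354], [-4314, -10511]]
... * rho(a^-1) = [[-1, -2], [-2, -5]]  ->  [[10495, 25344], [25336, 61183]]
... * rho(a^-1) = [[-1, -2], [-2, -5]]  ->  [[-61183, -147710], [-147702, -356587]]
... * rho(a^-1) = [[-1, -2], [-2, -5]]  ->  [[356603, 860916], [860876, 2078339]]
... * rho(b) = [[1, 3], [2, 7]]  ->  [[2078435, 7096221], [5017554, 17131001]]
... * rho(a^-1) = [[-1, -2], [-2, -5]]  ->  [[-16270877, -39637975], [-39279556, -95690113]]
... * rho(a^-1) = [[-1, -2], [-2, -5]]  ->  [[95546827, 230731629], [230659782, 557009677]]
... * rho(a^-1) = [[-1, -2], [-2, -5]]  ->  [[-557010085, -1344751799], [-1344679136, -3246367949]]
... * rho(a^-1) = [[-1, -2], [-2, -5]]  ->  [[3246513683, 7837779165], [7837415034, 18921198017]]
tr = 3246513683 + 18921198017 = 22167711700

22167711700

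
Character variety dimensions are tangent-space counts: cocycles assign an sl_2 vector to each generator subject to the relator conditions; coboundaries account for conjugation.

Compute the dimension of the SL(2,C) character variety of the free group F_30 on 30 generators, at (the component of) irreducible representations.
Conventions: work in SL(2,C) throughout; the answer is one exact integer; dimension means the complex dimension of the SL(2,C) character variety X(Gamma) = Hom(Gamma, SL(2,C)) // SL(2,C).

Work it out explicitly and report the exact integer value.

Here Gamma is free of rank 30 — no relator constrains a cocycle.
Z^1(Gamma, Ad rho) = (sl_2)^30: a cocycle is a free choice of one sl_2 vector per generator, so dim Z^1 = 3*30 = 90.
dim B^1 = 3: the coboundary map is injective because an irreducible image has centralizer 0 in sl_2.
dim X = dim H^1 = dim Z^1 - dim B^1 = 90 - 3 = 87.

87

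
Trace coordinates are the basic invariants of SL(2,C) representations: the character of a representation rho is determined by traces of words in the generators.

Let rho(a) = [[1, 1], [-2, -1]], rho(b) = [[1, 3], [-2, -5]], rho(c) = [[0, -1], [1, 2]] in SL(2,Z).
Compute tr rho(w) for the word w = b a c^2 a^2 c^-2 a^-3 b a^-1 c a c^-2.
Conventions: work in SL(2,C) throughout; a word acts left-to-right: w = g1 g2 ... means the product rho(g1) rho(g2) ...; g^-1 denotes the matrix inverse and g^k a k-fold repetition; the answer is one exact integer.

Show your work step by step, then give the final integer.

8

rho(b) = [[1, 3], [-2, -5]]
... * rho(a) = [[1, 1], [-2, -1]]  ->  [[-5, -2], [8, 3]]
... * rho(c) = [[0, -1], [1, 2]]  ->  [[-2, 1], [3, -2]]
... * rho(c) = [[0, -1], [1, 2]]  ->  [[1, 4], [-2, -7]]
... * rho(a) = [[1, 1], [-2, -1]]  ->  [[-7, -3], [12, 5]]
... * rho(a) = [[1, 1], [-2, -1]]  ->  [[-1, -4], [2, 7]]
... * rho(c^-1) = [[2, 1], [-1, 0]]  ->  [[2, -1], [-3, 2]]
... * rho(c^-1) = [[2, 1], [-1, 0]]  ->  [[5, 2], [-8, -3]]
... * rho(a^-1) = [[-1, -1], [2, 1]]  ->  [[-1, -3], [2, 5]]
... * rho(a^-1) = [[-1, -1], [2, 1]]  ->  [[-5, -2], [8, 3]]
... * rho(a^-1) = [[-1, -1], [2, 1]]  ->  [[1, 3], [-2, -5]]
... * rho(b) = [[1, 3], [-2, -5]]  ->  [[-5, -12], [8, 19]]
... * rho(a^-1) = [[-1, -1], [2, 1]]  ->  [[-19, -7], [30, 11]]
... * rho(c) = [[0, -1], [1, 2]]  ->  [[-7, 5], [11, -8]]
... * rho(a) = [[1, 1], [-2, -1]]  ->  [[-17, -12], [27, 19]]
... * rho(c^-1) = [[2, 1], [-1, 0]]  ->  [[-22, -17], [35, 27]]
... * rho(c^-1) = [[2, 1], [-1, 0]]  ->  [[-27, -22], [43, 35]]
tr = -27 + 35 = 8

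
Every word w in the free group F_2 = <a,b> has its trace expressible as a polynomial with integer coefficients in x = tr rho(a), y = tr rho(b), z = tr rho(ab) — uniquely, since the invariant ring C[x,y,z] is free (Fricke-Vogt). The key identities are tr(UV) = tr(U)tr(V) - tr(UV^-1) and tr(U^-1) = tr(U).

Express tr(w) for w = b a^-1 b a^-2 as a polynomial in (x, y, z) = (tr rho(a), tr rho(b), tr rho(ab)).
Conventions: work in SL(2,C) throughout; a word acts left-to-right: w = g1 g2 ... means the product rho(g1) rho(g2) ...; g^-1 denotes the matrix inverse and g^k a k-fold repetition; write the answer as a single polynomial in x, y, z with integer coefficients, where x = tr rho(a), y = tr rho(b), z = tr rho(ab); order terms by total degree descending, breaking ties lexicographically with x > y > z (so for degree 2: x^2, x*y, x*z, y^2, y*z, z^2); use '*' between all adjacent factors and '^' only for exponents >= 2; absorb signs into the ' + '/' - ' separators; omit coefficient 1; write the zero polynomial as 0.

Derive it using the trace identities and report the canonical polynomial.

tr(b^2) = tr(b) * tr(b) - tr(1) = y^2 - 2
tr(b^2 a) = tr(b) * tr(a b) - tr(a) = y*z - x
tr(b a^-1 b) = tr(b^2) * tr(a) - tr(b^2 a) = x*y^2 - y*z - x
tr(b a b a) = tr(b a) * tr(b a) - tr(1)   [split at repeated b] = z^2 - 2
tr(b a^-1 b a) = tr(b a b) * tr(a) - tr(b a b a) = x*y*z - x^2 - z^2 + 2
tr(a^-1 b a^-1 b) = tr(b a^-1 b) * tr(a) - tr(b a^-1 b a) = x^2*y^2 - 2*x*y*z + z^2 - 2
tr(b a^-1 b a^-2) = tr(a^-1 b a^-1 b) * tr(a) - tr(a^-1 b a^-1 b a) = x^3*y^2 - 2*x^2*y*z - x*y^2 + x*z^2 + y*z - x

x^3*y^2 - 2*x^2*y*z - x*y^2 + x*z^2 + y*z - x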